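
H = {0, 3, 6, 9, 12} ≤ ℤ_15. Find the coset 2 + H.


2 + H = {2 + h (mod 15) : h ∈ H}
2+0=2, 2+3=5, 2+6=8, 2+9=11, 2+12=14

2 + H = {2, 5, 8, 11, 14}


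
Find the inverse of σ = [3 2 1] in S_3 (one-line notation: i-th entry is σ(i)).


To find σ⁻¹, swap domain and range:
σ(1) = 3 → σ⁻¹(3) = 1
σ(2) = 2 → σ⁻¹(2) = 2
σ(3) = 1 → σ⁻¹(1) = 3

σ⁻¹ = [3 2 1]


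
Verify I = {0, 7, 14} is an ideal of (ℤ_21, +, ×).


Check ideal conditions for I = {0, 7, 14} in ℤ_21:
(1) I is an additive subgroup? Yes
(2) For r ∈ ℤ_21 and a ∈ I: r·a ∈ I? Yes

Yes, I is an ideal of ℤ_21


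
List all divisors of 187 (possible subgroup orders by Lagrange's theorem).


Lagrange's theorem: |H| divides |G|
|G| = 187
Divisors of 187: 1, 11, 17, 187

Possible subgroup orders: {1, 11, 17, 187}


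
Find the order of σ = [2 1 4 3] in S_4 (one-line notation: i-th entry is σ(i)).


Cycle decomposition: (1 2) (3 4)
Cycle lengths: 2, 2
Order = lcm(2, 2) = 2

ord(σ) = 2


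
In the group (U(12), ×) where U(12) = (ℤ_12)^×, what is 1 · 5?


Operation: multiplication mod 12
1 · 5 = (a × b) mod 12 with a = 1, b = 5

1 · 5 = 5


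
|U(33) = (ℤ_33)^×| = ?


U(n) is the group of units mod n; |U(n)| = φ(n)
|U(33)| = φ(33) = 20

|U(33) = (ℤ_33)^×| = 20


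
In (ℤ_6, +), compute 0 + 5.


Operation: addition mod 6
0 + 5 = (a + b) mod 6 with a = 0, b = 5

0 + 5 = 5


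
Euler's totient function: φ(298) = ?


Factor n: 298 = 2 × 149
φ(n) = n · ∏(1 - 1/p) over distinct primes p | n
φ(298) = 298 · (1 - 1/2) · (1 - 1/149) = 148

φ(298) = 148


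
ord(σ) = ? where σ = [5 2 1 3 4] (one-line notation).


Cycle decomposition: (1 5 4 3)
Cycle lengths: 4
Order = lcm(4) = 4

ord(σ) = 4


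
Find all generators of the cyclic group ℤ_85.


g generates ℤ_n iff gcd(g,n) = 1
Prime factors of 85: 5, 17
Generators are g ∈ {1,...,84} not divisible by any of these primes.
Generators: {1, 2, 3, 4, 6, 7, 8, 9, 11, 12, 13, 14, 16, 18, 19, 21, 22, 23, 24, 26, 27, 28, 29, 31, 32, 33, 36, 37, 38, 39, 41, 42, 43, 44, 46, 47, 48, 49, 52, 53, 54, 56, 57, 58, 59, 61, 62, 63, 64, 66, 67, 69, 71, 72, 73, 74, 76, 77, 78, 79, 81, 82, 83, 84}
Number of generators = φ(85) = 64

Generators of ℤ_85 = {1, 2, 3, 4, 6, 7, 8, 9, 11, 12, 13, 14, 16, 18, 19, 21, 22, 23, 24, 26, 27, 28, 29, 31, 32, 33, 36, 37, 38, 39, 41, 42, 43, 44, 46, 47, 48, 49, 52, 53, 54, 56, 57, 58, 59, 61, 62, 63, 64, 66, 67, 69, 71, 72, 73, 74, 76, 77, 78, 79, 81, 82, 83, 84}


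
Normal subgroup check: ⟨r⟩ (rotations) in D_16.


H = ⟨r⟩ (rotations) in D_16
The rotation subgroup ⟨r⟩ has index 2 in D_16, so it is normal

Yes, normal subgroup


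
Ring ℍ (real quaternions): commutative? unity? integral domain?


quaternion multiplication is non-commutative (ij = k ≠ ji = -k); has unity 1; a division ring but not an integral domain since integral domains are commutative by convention
Commutative: No
Integral domain: No
Has unity: Yes

ℍ (real quaternions): Commutative=No, Unity=Yes


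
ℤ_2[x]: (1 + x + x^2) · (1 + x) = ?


Expand and collect like terms; reduce coefficients mod 2:
x^0: 1·1 = 1 ≡ 1 (mod 2)
x^1: 1·1 + 1·1 = 2 ≡ 0 (mod 2)
x^2: 1·1 + 1·1 = 2 ≡ 0 (mod 2)
x^3: 1·1 = 1 ≡ 1 (mod 2)
Result: 1 + x^3

f · g = 1 + x^3


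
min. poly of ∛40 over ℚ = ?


∛40 satisfies x³ - 40 = 0, irreducible over ℚ (no rational root; 40 is not a perfect cube)

Minimal polynomial: x³ - 40


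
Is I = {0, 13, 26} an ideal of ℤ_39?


Check ideal conditions for I = {0, 13, 26} in ℤ_39:
(1) I is an additive subgroup? Yes
(2) For r ∈ ℤ_39 and a ∈ I: r·a ∈ I? Yes

Yes, I is an ideal of ℤ_39


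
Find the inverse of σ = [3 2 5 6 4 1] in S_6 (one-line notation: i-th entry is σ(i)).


To find σ⁻¹, swap domain and range:
σ(1) = 3 → σ⁻¹(3) = 1
σ(2) = 2 → σ⁻¹(2) = 2
σ(3) = 5 → σ⁻¹(5) = 3
σ(4) = 6 → σ⁻¹(6) = 4
σ(5) = 4 → σ⁻¹(4) = 5
σ(6) = 1 → σ⁻¹(1) = 6

σ⁻¹ = [6 2 1 5 3 4]


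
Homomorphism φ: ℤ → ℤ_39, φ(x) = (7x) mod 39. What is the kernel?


Kernel = preimage of identity
ker(φ) = {x ∈ ℤ : 7x ≡ 0 (mod 39)}. gcd(7,39) = 1, so 7x ≡ 0 (mod 39) ⟺ x ≡ 0 (mod 39/1 = 39). Hence ker(φ) = 39ℤ

ker(φ) = 39ℤ


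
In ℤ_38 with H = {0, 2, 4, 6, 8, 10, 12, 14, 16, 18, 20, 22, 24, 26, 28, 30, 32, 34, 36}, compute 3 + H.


3 + H = {3 + h (mod 38) : h ∈ H}
3+0=3, 3+2=5, 3+4=7, 3+6=9, 3+8=11, 3+10=13, 3+12=15, 3+14=17, 3+16=19, 3+18=21, 3+20=23, 3+22=25, 3+24=27, 3+26=29, 3+28=31, 3+30=33, 3+32=35, 3+34=37, 3+36=1
3 + H = {1, 3, 5, 7, 9, 11, 13, 15, 17, 19, 21, 23, 25, 27, 29, 31, 33, 35, 37} = 1 + H

3 + H = {1, 3, 5, 7, 9, 11, 13, 15, 17, 19, 21, 23, 25, 27, 29, 31, 33, 35, 37}


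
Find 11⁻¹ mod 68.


Use the extended Euclidean algorithm to write 1 = 11·s + 68·t; then s mod 68 is the inverse.
Euclidean algorithm:
  11 = 0·68 + 11
  68 = 6·11 + 2
  11 = 5·2 + 1
  2 = 2·1 + 0
gcd(11,68) = 1
Back-substitution gives: 11·(31) + 68·(-5) = 1
So 11⁻¹ ≡ 31 ≡ 31 (mod 68)
Check: 11 × 31 = 341 ≡ 1 (mod 68) ✓

11⁻¹ ≡ 31 (mod 68)


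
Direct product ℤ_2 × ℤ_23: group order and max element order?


|ℤ_2 × ℤ_23| = 2 × 23 = 46
Max element order = lcm(2,23) = 46
Cyclic? Yes (gcd=1)

|ℤ_2×ℤ_23| = 46, max element order = 46


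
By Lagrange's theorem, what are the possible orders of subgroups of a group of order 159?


Lagrange's theorem: |H| divides |G|
|G| = 159
Divisors of 159: 1, 3, 53, 159

Possible subgroup orders: {1, 3, 53, 159}


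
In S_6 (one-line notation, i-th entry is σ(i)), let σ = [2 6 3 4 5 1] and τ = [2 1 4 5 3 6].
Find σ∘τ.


σ∘τ: apply τ first, then σ
1 →τ 2 →σ 6
2 →τ 1 →σ 2
3 →τ 4 →σ 4
4 →τ 5 →σ 5
5 →τ 3 →σ 3
6 →τ 6 →σ 1

σ∘τ = [6 2 4 5 3 1]


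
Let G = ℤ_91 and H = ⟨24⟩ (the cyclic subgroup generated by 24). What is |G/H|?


|⟨24⟩| = n / gcd(24, 91) = 91 / 1 = 91
H is normal (ℤ_91 is abelian).
|G/H| = |G| / |H| = 91 / 91 = 1

|G/H| = 1


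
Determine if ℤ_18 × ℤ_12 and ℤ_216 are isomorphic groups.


Comparing ℤ_18 × ℤ_12 and ℤ_216:
gcd(18,12) = 6 ≠ 1. Max element order in ℤ_18×ℤ_12 is lcm(18,12) = 36 < 216, so it has no element of order 216

No, ℤ_18 × ℤ_12 ≇ ℤ_216


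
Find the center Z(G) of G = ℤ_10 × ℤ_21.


Z(G) = {g ∈ G | gx = xg for all x ∈ G}
Direct product of abelian groups is abelian, so Z(G) = G

Z(ℤ_10 × ℤ_21) = ℤ_10 × ℤ_21


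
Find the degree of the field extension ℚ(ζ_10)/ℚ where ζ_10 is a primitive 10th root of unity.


[ℚ(ζ_n):ℚ] = deg Φ_n(x) = φ(n). Here φ(10) = 4

[ℚ(ζ_10)/ℚ where ζ_10 is a primitive 10th root of unity] = 4


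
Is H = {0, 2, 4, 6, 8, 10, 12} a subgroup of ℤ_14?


Subgroup test for H = {0, 2, 4, 6, 8, 10, 12} in (ℤ_14, +):
(1) 0 ∈ H? Yes
(2) Closure: for all a,b ∈ H, (a+b) mod 14 ∈ H? Yes
(3) Inverses: for all a ∈ H, -a mod 14 ∈ H? Yes

Yes, H is a subgroup of ℤ_14


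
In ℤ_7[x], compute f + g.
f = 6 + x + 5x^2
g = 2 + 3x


Add coefficients mod 7:
x^0: 6 + 2 = 1 (mod 7)
x^1: 1 + 3 = 4 (mod 7)
x^2: 5 + 0 = 5 (mod 7)
Result: 1 + 4x + 5x^2

f + g = 1 + 4x + 5x^2


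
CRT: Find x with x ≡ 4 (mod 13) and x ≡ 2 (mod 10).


m₁ = 13, m₂ = 10, gcd = 1, so CRT applies. M = m₁·m₂ = 130
Let M₁ = M/m₁ = 10, M₂ = M/m₂ = 13
Find y₁ ≡ M₁⁻¹ (mod m₁): 10⁻¹ ≡ 4 (mod 13)
Find y₂ ≡ M₂⁻¹ (mod m₂): 13⁻¹ ≡ 7 (mod 10)
x = a₁·M₁·y₁ + a₂·M₂·y₂ = 4·10·4 + 2·13·7 = 342
Reduce mod 130: x ≡ 82
Check: 82 mod 13 = 4 ✓, 82 mod 10 = 2 ✓

x ≡ 82 (mod 130)


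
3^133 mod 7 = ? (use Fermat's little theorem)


Fermat's little theorem: if p is prime and gcd(a,p)=1, then a^(p-1) ≡ 1 (mod p)
p = 7 is prime, gcd(3,7) = 1
Reduce exponent: 133 mod 6 = 1
So 3^133 ≡ 3^1 (mod 7)
3^1 mod 7 = 3

3^133 ≡ 3 (mod 7)


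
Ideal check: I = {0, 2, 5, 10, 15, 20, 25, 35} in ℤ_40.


Check ideal conditions for I = {0, 2, 5, 10, 15, 20, 25, 35} in ℤ_40:
(1) I is an additive subgroup? No
(2) For r ∈ ℤ_40 and a ∈ I: r·a ∈ I? No  [counterexample: r=2, a=2, r·a mod 40 = 4 ∉ I]

No, I is not an ideal of ℤ_40


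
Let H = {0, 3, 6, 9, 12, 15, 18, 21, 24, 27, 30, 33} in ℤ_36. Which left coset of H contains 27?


27 + H = {27 + h (mod 36) : h ∈ H}
27+0=27, 27+3=30, 27+6=33, 27+9=0, 27+12=3, 27+15=6, 27+18=9, 27+21=12, 27+24=15, 27+27=18, 27+30=21, 27+33=24
27 + H = {0, 3, 6, 9, 12, 15, 18, 21, 24, 27, 30, 33} = 0 + H

27 + H = {0, 3, 6, 9, 12, 15, 18, 21, 24, 27, 30, 33}


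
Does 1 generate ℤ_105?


g generates ℤ_n iff gcd(g, n) = 1
gcd(1, 105) = 1
Since gcd = 1, 1 is a generator.

Yes, 1 generates ℤ_105


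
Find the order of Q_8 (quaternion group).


Q_8 = {±1, ±i, ±j, ±k}
|Q_8| = 8

|Q_8 (quaternion group)| = 8


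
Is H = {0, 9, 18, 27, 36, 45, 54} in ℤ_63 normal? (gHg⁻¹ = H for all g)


H = {0, 9, 18, 27, 36, 45, 54} in ℤ_63
ℤ_63 is abelian; every subgroup of an abelian group is normal

Yes, normal subgroup


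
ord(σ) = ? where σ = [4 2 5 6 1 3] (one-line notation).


Cycle decomposition: (1 4 6 3 5)
Cycle lengths: 5
Order = lcm(5) = 5

ord(σ) = 5


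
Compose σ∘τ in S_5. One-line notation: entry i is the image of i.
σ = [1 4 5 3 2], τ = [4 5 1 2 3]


σ∘τ: apply τ first, then σ
1 →τ 4 →σ 3
2 →τ 5 →σ 2
3 →τ 1 →σ 1
4 →τ 2 →σ 4
5 →τ 3 →σ 5

σ∘τ = [3 2 1 4 5]


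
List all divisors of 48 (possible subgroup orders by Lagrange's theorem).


Lagrange's theorem: |H| divides |G|
|G| = 48
Divisors of 48: 1, 2, 3, 4, 6, 8, 12, 16, 24, 48

Possible subgroup orders: {1, 2, 3, 4, 6, 8, 12, 16, 24, 48}


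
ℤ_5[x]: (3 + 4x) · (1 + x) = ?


Expand and collect like terms; reduce coefficients mod 5:
x^0: 3·1 = 3 ≡ 3 (mod 5)
x^1: 3·1 + 4·1 = 7 ≡ 2 (mod 5)
x^2: 4·1 = 4 ≡ 4 (mod 5)
Result: 3 + 2x + 4x^2

f · g = 3 + 2x + 4x^2


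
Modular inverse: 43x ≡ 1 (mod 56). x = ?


Use the extended Euclidean algorithm to write 1 = 43·s + 56·t; then s mod 56 is the inverse.
Euclidean algorithm:
  43 = 0·56 + 43
  56 = 1·43 + 13
  43 = 3·13 + 4
  13 = 3·4 + 1
  4 = 4·1 + 0
gcd(43,56) = 1
Back-substitution gives: 43·(-13) + 56·(10) = 1
So 43⁻¹ ≡ -13 ≡ 43 (mod 56)
Check: 43 × 43 = 1849 ≡ 1 (mod 56) ✓

43⁻¹ ≡ 43 (mod 56)


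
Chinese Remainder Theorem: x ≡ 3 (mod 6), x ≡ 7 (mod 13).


m₁ = 6, m₂ = 13, gcd = 1, so CRT applies. M = m₁·m₂ = 78
Let M₁ = M/m₁ = 13, M₂ = M/m₂ = 6
Find y₁ ≡ M₁⁻¹ (mod m₁): 13⁻¹ ≡ 1 (mod 6)
Find y₂ ≡ M₂⁻¹ (mod m₂): 6⁻¹ ≡ 11 (mod 13)
x = a₁·M₁·y₁ + a₂·M₂·y₂ = 3·13·1 + 7·6·11 = 501
Reduce mod 78: x ≡ 33
Check: 33 mod 6 = 3 ✓, 33 mod 13 = 7 ✓

x ≡ 33 (mod 78)


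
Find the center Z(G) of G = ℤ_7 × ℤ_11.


Z(G) = {g ∈ G | gx = xg for all x ∈ G}
Direct product of abelian groups is abelian, so Z(G) = G

Z(ℤ_7 × ℤ_11) = ℤ_7 × ℤ_11


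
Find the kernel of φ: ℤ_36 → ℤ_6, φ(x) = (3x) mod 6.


Kernel = preimage of identity
ker(φ) = {x ∈ ℤ_36 : 3x ≡ 0 (mod 6)}. Since 6 | 36, φ is well-defined. The kernel is the cyclic subgroup ⟨2⟩ of ℤ_36 (order 18), i.e. {0, 2, 4, 6, 8, 10, 12, 14, 16, 18, 20, 22, 24, 26, 28, 30, 32, 34}

ker(φ) = {0, 2, 4, 6, 8, 10, 12, 14, 16, 18, 20, 22, 24, 26, 28, 30, 32, 34}


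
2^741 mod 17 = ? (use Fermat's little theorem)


Fermat's little theorem: if p is prime and gcd(a,p)=1, then a^(p-1) ≡ 1 (mod p)
p = 17 is prime, gcd(2,17) = 1
Reduce exponent: 741 mod 16 = 5
So 2^741 ≡ 2^5 (mod 17)
2^5 mod 17 = 15

2^741 ≡ 15 (mod 17)


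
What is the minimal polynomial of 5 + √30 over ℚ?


Let α = 5 + √30. Then α - 5 = √30, so (α - 5)² = 30, giving α² - 10α - 5 = 0. Degree 2 and α ∉ ℚ, so this is the minimal polynomial.

Minimal polynomial: x² - 10x - 5


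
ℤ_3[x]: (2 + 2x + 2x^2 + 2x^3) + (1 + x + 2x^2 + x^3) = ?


Add coefficients mod 3:
x^0: 2 + 1 = 0 (mod 3)
x^1: 2 + 1 = 0 (mod 3)
x^2: 2 + 2 = 1 (mod 3)
x^3: 2 + 1 = 0 (mod 3)
Result: x^2

f + g = x^2


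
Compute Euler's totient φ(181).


Factor n: 181 = 181
φ(n) = n · ∏(1 - 1/p) over distinct primes p | n
φ(181) = 181 · (1 - 1/181) = 180

φ(181) = 180


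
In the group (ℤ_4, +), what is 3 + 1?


Operation: addition mod 4
3 + 1 = (a + b) mod 4 with a = 3, b = 1

3 + 1 = 0


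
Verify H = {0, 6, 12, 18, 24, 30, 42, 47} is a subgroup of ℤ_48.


Subgroup test for H = {0, 6, 12, 18, 24, 30, 42, 47} in (ℤ_48, +):
(1) 0 ∈ H? Yes
(2) Closure: for all a,b ∈ H, (a+b) mod 48 ∈ H? No  [counterexample: 6 + 30 = 36 ∉ H]
(3) Inverses: for all a ∈ H, -a mod 48 ∈ H? No

No, H is not a subgroup of ℤ_48


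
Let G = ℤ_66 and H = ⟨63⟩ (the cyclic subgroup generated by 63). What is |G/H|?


|⟨63⟩| = n / gcd(63, 66) = 66 / 3 = 22
H is normal (ℤ_66 is abelian).
|G/H| = |G| / |H| = 66 / 22 = 3

|G/H| = 3


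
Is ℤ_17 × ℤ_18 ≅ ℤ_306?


Comparing ℤ_17 × ℤ_18 and ℤ_306:
gcd(17,18) = 1, so ℤ_17 × ℤ_18 ≅ ℤ_306 (CRT)

Yes, ℤ_17 × ℤ_18 ≅ ℤ_306


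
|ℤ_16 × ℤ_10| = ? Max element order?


|ℤ_16 × ℤ_10| = 16 × 10 = 160
Max element order = lcm(16,10) = 80
Cyclic? No (gcd=2)

|ℤ_16×ℤ_10| = 160, max element order = 80


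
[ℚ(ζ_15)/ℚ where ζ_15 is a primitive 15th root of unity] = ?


[ℚ(ζ_n):ℚ] = deg Φ_n(x) = φ(n). Here φ(15) = 8

[ℚ(ζ_15)/ℚ where ζ_15 is a primitive 15th root of unity] = 8


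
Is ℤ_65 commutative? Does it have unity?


ℤ_65 is a commutative ring with unity 1; 65 = 5×13 is composite, so 5·13 ≡ 0 gives zero divisors (not an integral domain)
Commutative: Yes
Integral domain: No
Has unity: Yes

ℤ_65: Commutative=Yes, Unity=Yes


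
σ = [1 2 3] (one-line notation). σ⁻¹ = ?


To find σ⁻¹, swap domain and range:
σ(1) = 1 → σ⁻¹(1) = 1
σ(2) = 2 → σ⁻¹(2) = 2
σ(3) = 3 → σ⁻¹(3) = 3

σ⁻¹ = [1 2 3]


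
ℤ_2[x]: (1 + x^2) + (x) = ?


Add coefficients mod 2:
x^0: 1 + 0 = 1 (mod 2)
x^1: 0 + 1 = 1 (mod 2)
x^2: 1 + 0 = 1 (mod 2)
Result: 1 + x + x^2

f + g = 1 + x + x^2


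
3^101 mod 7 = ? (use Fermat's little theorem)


Fermat's little theorem: if p is prime and gcd(a,p)=1, then a^(p-1) ≡ 1 (mod p)
p = 7 is prime, gcd(3,7) = 1
Reduce exponent: 101 mod 6 = 5
So 3^101 ≡ 3^5 (mod 7)
3^5 mod 7 = 5

3^101 ≡ 5 (mod 7)


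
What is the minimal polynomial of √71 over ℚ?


√71 satisfies x² - 71 = 0, irreducible over ℚ since 71 is squarefree

Minimal polynomial: x² - 71


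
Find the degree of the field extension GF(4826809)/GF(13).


GF(4826809) = GF(13^6), so the extension degree is 6

[GF(4826809)/GF(13)] = 6


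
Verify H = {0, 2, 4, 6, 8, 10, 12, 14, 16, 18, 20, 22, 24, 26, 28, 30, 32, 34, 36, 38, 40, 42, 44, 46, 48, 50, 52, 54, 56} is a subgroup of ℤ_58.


Subgroup test for H = {0, 2, 4, 6, 8, 10, 12, 14, 16, 18, 20, 22, 24, 26, 28, 30, 32, 34, 36, 38, 40, 42, 44, 46, 48, 50, 52, 54, 56} in (ℤ_58, +):
(1) 0 ∈ H? Yes
(2) Closure: for all a,b ∈ H, (a+b) mod 58 ∈ H? Yes
(3) Inverses: for all a ∈ H, -a mod 58 ∈ H? Yes

Yes, H is a subgroup of ℤ_58


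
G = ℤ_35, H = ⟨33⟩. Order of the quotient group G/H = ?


|⟨33⟩| = n / gcd(33, 35) = 35 / 1 = 35
H is normal (ℤ_35 is abelian).
|G/H| = |G| / |H| = 35 / 35 = 1

|G/H| = 1


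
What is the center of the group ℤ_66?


Z(G) = {g ∈ G | gx = xg for all x ∈ G}
ℤ_66 is abelian, so Z(G) = G

Z(ℤ_66) = ℤ_66


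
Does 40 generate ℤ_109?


g generates ℤ_n iff gcd(g, n) = 1
gcd(40, 109) = 1
Since gcd = 1, 40 is a generator.

Yes, 40 generates ℤ_109


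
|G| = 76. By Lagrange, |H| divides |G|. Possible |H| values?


Lagrange's theorem: |H| divides |G|
|G| = 76
Divisors of 76: 1, 2, 4, 19, 38, 76

Possible subgroup orders: {1, 2, 4, 19, 38, 76}


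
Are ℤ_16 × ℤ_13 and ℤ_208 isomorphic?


Comparing ℤ_16 × ℤ_13 and ℤ_208:
gcd(16,13) = 1, so ℤ_16 × ℤ_13 ≅ ℤ_208 (CRT)

Yes, ℤ_16 × ℤ_13 ≅ ℤ_208


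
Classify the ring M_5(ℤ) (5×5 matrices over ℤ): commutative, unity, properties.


Matrix multiplication is non-commutative for n ≥ 2; the identity matrix I is the unity; singular matrices give zero divisors, so not an integral domain
Commutative: No
Integral domain: No
Has unity: Yes

M_5(ℤ) (5×5 matrices over ℤ): Commutative=No, Unity=Yes


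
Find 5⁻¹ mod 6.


Use the extended Euclidean algorithm to write 1 = 5·s + 6·t; then s mod 6 is the inverse.
Euclidean algorithm:
  5 = 0·6 + 5
  6 = 1·5 + 1
  5 = 5·1 + 0
gcd(5,6) = 1
Back-substitution gives: 5·(-1) + 6·(1) = 1
So 5⁻¹ ≡ -1 ≡ 5 (mod 6)
Check: 5 × 5 = 25 ≡ 1 (mod 6) ✓

5⁻¹ ≡ 5 (mod 6)


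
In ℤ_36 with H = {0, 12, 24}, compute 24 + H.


24 + H = {24 + h (mod 36) : h ∈ H}
24+0=24, 24+12=0, 24+24=12
24 + H = {0, 12, 24} = 0 + H

24 + H = {0, 12, 24}


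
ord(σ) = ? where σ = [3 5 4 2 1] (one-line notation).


Cycle decomposition: (1 3 4 2 5)
Cycle lengths: 5
Order = lcm(5) = 5

ord(σ) = 5


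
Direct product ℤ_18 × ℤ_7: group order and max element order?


|ℤ_18 × ℤ_7| = 18 × 7 = 126
Max element order = lcm(18,7) = 126
Cyclic? Yes (gcd=1)

|ℤ_18×ℤ_7| = 126, max element order = 126


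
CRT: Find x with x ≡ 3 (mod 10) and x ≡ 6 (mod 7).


m₁ = 10, m₂ = 7, gcd = 1, so CRT applies. M = m₁·m₂ = 70
Let M₁ = M/m₁ = 7, M₂ = M/m₂ = 10
Find y₁ ≡ M₁⁻¹ (mod m₁): 7⁻¹ ≡ 3 (mod 10)
Find y₂ ≡ M₂⁻¹ (mod m₂): 10⁻¹ ≡ 5 (mod 7)
x = a₁·M₁·y₁ + a₂·M₂·y₂ = 3·7·3 + 6·10·5 = 363
Reduce mod 70: x ≡ 13
Check: 13 mod 10 = 3 ✓, 13 mod 7 = 6 ✓

x ≡ 13 (mod 70)


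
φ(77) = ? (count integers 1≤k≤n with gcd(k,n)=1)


Factor n: 77 = 7 × 11
φ(n) = n · ∏(1 - 1/p) over distinct primes p | n
φ(77) = 77 · (1 - 1/7) · (1 - 1/11) = 60

φ(77) = 60


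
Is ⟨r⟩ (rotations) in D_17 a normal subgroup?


H = ⟨r⟩ (rotations) in D_17
The rotation subgroup ⟨r⟩ has index 2 in D_17, so it is normal

Yes, normal subgroup


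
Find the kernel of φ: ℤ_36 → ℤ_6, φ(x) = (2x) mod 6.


Kernel = preimage of identity
ker(φ) = {x ∈ ℤ_36 : 2x ≡ 0 (mod 6)}. Since 6 | 36, φ is well-defined. The kernel is the cyclic subgroup ⟨3⟩ of ℤ_36 (order 12), i.e. {0, 3, 6, 9, 12, 15, 18, 21, 24, 27, 30, 33}

ker(φ) = {0, 3, 6, 9, 12, 15, 18, 21, 24, 27, 30, 33}


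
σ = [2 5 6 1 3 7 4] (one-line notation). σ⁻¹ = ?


To find σ⁻¹, swap domain and range:
σ(1) = 2 → σ⁻¹(2) = 1
σ(2) = 5 → σ⁻¹(5) = 2
σ(3) = 6 → σ⁻¹(6) = 3
σ(4) = 1 → σ⁻¹(1) = 4
σ(5) = 3 → σ⁻¹(3) = 5
σ(6) = 7 → σ⁻¹(7) = 6
σ(7) = 4 → σ⁻¹(4) = 7

σ⁻¹ = [4 1 5 7 2 3 6]


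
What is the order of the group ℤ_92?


ℤ_n has n elements.

|ℤ_92| = 92


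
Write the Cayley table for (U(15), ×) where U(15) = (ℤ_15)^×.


Elements: {1, 2, 4, 7, 8, 11, 13, 14}
Operation: multiplication mod 15
Entry (a, b) = (a × b) mod 15

Cayley table:
   |  1 |  2 |  4 |  7 |  8 | 11 | 13 | 14
 1 |  1 |  2 |  4 |  7 |  8 | 11 | 13 | 14
 2 |  2 |  4 |  8 | 14 |  1 |  7 | 11 | 13
 4 |  4 |  8 |  1 | 13 |  2 | 14 |  7 | 11
 7 |  7 | 14 | 13 |  4 | 11 |  2 |  1 |  8
 8 |  8 |  1 |  2 | 11 |  4 | 13 | 14 |  7
11 | 11 |  7 | 14 |  2 | 13 |  1 |  8 |  4
13 | 13 | 11 |  7 |  1 | 14 |  8 |  4 |  2
14 | 14 | 13 | 11 |  8 |  7 |  4 |  2 |  1


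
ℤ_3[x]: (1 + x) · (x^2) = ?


Expand and collect like terms; reduce coefficients mod 3:
x^0: 1·0 = 0 ≡ 0 (mod 3)
x^1: 1·0 + 1·0 = 0 ≡ 0 (mod 3)
x^2: 1·1 + 1·0 = 1 ≡ 1 (mod 3)
x^3: 1·1 = 1 ≡ 1 (mod 3)
Result: x^2 + x^3

f · g = x^2 + x^3


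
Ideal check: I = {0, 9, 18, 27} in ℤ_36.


Check ideal conditions for I = {0, 9, 18, 27} in ℤ_36:
(1) I is an additive subgroup? Yes
(2) For r ∈ ℤ_36 and a ∈ I: r·a ∈ I? Yes

Yes, I is an ideal of ℤ_36


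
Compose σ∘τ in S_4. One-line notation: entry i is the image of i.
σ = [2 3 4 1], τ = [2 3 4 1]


σ∘τ: apply τ first, then σ
1 →τ 2 →σ 3
2 →τ 3 →σ 4
3 →τ 4 →σ 1
4 →τ 1 →σ 2

σ∘τ = [3 4 1 2]


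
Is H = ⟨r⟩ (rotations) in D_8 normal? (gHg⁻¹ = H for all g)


H = ⟨r⟩ (rotations) in D_8
The rotation subgroup ⟨r⟩ has index 2 in D_8, so it is normal

Yes, normal subgroup


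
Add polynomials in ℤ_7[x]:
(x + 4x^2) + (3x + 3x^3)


Add coefficients mod 7:
x^0: 0 + 0 = 0 (mod 7)
x^1: 1 + 3 = 4 (mod 7)
x^2: 4 + 0 = 4 (mod 7)
x^3: 0 + 3 = 3 (mod 7)
Result: 4x + 4x^2 + 3x^3

f + g = 4x + 4x^2 + 3x^3


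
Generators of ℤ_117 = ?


g generates ℤ_n iff gcd(g,n) = 1
Prime factors of 117: 3, 13
Generators are g ∈ {1,...,116} not divisible by any of these primes.
Generators: {1, 2, 4, 5, 7, 8, 10, 11, 14, 16, 17, 19, 20, 22, 23, 25, 28, 29, 31, 32, 34, 35, 37, 38, 40, 41, 43, 44, 46, 47, 49, 50, 53, 55, 56, 58, 59, 61, 62, 64, 67, 68, 70, 71, 73, 74, 76, 77, 79, 80, 82, 83, 85, 86, 88, 89, 92, 94, 95, 97, 98, 100, 101, 103, 106, 107, 109, 110, 112, 113, 115, 116}
Number of generators = φ(117) = 72

Generators of ℤ_117 = {1, 2, 4, 5, 7, 8, 10, 11, 14, 16, 17, 19, 20, 22, 23, 25, 28, 29, 31, 32, 34, 35, 37, 38, 40, 41, 43, 44, 46, 47, 49, 50, 53, 55, 56, 58, 59, 61, 62, 64, 67, 68, 70, 71, 73, 74, 76, 77, 79, 80, 82, 83, 85, 86, 88, 89, 92, 94, 95, 97, 98, 100, 101, 103, 106, 107, 109, 110, 112, 113, 115, 116}


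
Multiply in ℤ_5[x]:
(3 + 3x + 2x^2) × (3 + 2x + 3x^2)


Expand and collect like terms; reduce coefficients mod 5:
x^0: 3·3 = 9 ≡ 4 (mod 5)
x^1: 3·2 + 3·3 = 15 ≡ 0 (mod 5)
x^2: 3·3 + 3·2 + 2·3 = 21 ≡ 1 (mod 5)
x^3: 3·3 + 2·2 = 13 ≡ 3 (mod 5)
x^4: 2·3 = 6 ≡ 1 (mod 5)
Result: 4 + x^2 + 3x^3 + x^4

f · g = 4 + x^2 + 3x^3 + x^4


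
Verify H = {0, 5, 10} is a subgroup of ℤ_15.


Subgroup test for H = {0, 5, 10} in (ℤ_15, +):
(1) 0 ∈ H? Yes
(2) Closure: for all a,b ∈ H, (a+b) mod 15 ∈ H? Yes
(3) Inverses: for all a ∈ H, -a mod 15 ∈ H? Yes

Yes, H is a subgroup of ℤ_15


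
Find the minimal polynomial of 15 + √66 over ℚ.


Let α = 15 + √66. Then α - 15 = √66, so (α - 15)² = 66, giving α² - 30α + 159 = 0. Degree 2 and α ∉ ℚ, so this is the minimal polynomial.

Minimal polynomial: x² - 30x + 159


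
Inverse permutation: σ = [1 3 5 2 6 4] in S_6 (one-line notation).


To find σ⁻¹, swap domain and range:
σ(1) = 1 → σ⁻¹(1) = 1
σ(2) = 3 → σ⁻¹(3) = 2
σ(3) = 5 → σ⁻¹(5) = 3
σ(4) = 2 → σ⁻¹(2) = 4
σ(5) = 6 → σ⁻¹(6) = 5
σ(6) = 4 → σ⁻¹(4) = 6

σ⁻¹ = [1 4 2 6 3 5]


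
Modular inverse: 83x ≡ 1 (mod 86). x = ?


Use the extended Euclidean algorithm to write 1 = 83·s + 86·t; then s mod 86 is the inverse.
Euclidean algorithm:
  83 = 0·86 + 83
  86 = 1·83 + 3
  83 = 27·3 + 2
  3 = 1·2 + 1
  2 = 2·1 + 0
gcd(83,86) = 1
Back-substitution gives: 83·(-29) + 86·(28) = 1
So 83⁻¹ ≡ -29 ≡ 57 (mod 86)
Check: 83 × 57 = 4731 ≡ 1 (mod 86) ✓

83⁻¹ ≡ 57 (mod 86)


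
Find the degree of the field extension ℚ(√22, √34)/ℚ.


[ℚ(√22,√34):ℚ] = [ℚ(√22,√34):ℚ(√22)]·[ℚ(√22):ℚ] = 2·2 = 4

[ℚ(√22, √34)/ℚ] = 4


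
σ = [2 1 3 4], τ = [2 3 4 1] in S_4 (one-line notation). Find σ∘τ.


σ∘τ: apply τ first, then σ
1 →τ 2 →σ 1
2 →τ 3 →σ 3
3 →τ 4 →σ 4
4 →τ 1 →σ 2

σ∘τ = [1 3 4 2]


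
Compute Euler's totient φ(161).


Factor n: 161 = 7 × 23
φ(n) = n · ∏(1 - 1/p) over distinct primes p | n
φ(161) = 161 · (1 - 1/7) · (1 - 1/23) = 132

φ(161) = 132


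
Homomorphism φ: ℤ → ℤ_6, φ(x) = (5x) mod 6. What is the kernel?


Kernel = preimage of identity
ker(φ) = {x ∈ ℤ : 5x ≡ 0 (mod 6)}. gcd(5,6) = 1, so 5x ≡ 0 (mod 6) ⟺ x ≡ 0 (mod 6/1 = 6). Hence ker(φ) = 6ℤ

ker(φ) = 6ℤ


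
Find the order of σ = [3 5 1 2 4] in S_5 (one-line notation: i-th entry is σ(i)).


Cycle decomposition: (1 3) (2 5 4)
Cycle lengths: 2, 3
Order = lcm(2, 3) = 6

ord(σ) = 6


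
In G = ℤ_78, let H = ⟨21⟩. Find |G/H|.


|⟨21⟩| = n / gcd(21, 78) = 78 / 3 = 26
H is normal (ℤ_78 is abelian).
|G/H| = |G| / |H| = 78 / 26 = 3

|G/H| = 3


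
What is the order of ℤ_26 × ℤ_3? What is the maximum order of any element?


|ℤ_26 × ℤ_3| = 26 × 3 = 78
Max element order = lcm(26,3) = 78
Cyclic? Yes (gcd=1)

|ℤ_26×ℤ_3| = 78, max element order = 78


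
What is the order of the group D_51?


|D_n| = 2n (n rotations and n reflections)
|D_51| = 2×51 = 102

|D_51| = 102


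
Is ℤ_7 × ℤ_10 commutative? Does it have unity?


Direct product ring; commutative with unity (1,1); but (1,0)·(0,1) = (0,0) gives zero divisors, so not an integral domain
Commutative: Yes
Integral domain: No
Has unity: Yes

ℤ_7 × ℤ_10: Commutative=Yes, Unity=Yes


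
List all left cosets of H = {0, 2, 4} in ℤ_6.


H = {0, 2, 4}, |H| = 3
Number of cosets = |G|/|H| = 6/3 = 2
0 + H = {0, 2, 4}
1 + H = {1, 3, 5}

Cosets: 0+H={0,2,4}; 1+H={1,3,5}


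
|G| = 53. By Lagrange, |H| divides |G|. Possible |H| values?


Lagrange's theorem: |H| divides |G|
|G| = 53
Divisors of 53: 1, 53

Possible subgroup orders: {1, 53}


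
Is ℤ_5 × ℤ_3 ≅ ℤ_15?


Comparing ℤ_5 × ℤ_3 and ℤ_15:
gcd(5,3) = 1, so ℤ_5 × ℤ_3 ≅ ℤ_15 (CRT)

Yes, ℤ_5 × ℤ_3 ≅ ℤ_15


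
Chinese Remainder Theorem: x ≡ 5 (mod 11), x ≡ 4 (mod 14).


m₁ = 11, m₂ = 14, gcd = 1, so CRT applies. M = m₁·m₂ = 154
Let M₁ = M/m₁ = 14, M₂ = M/m₂ = 11
Find y₁ ≡ M₁⁻¹ (mod m₁): 14⁻¹ ≡ 4 (mod 11)
Find y₂ ≡ M₂⁻¹ (mod m₂): 11⁻¹ ≡ 9 (mod 14)
x = a₁·M₁·y₁ + a₂·M₂·y₂ = 5·14·4 + 4·11·9 = 676
Reduce mod 154: x ≡ 60
Check: 60 mod 11 = 5 ✓, 60 mod 14 = 4 ✓

x ≡ 60 (mod 154)


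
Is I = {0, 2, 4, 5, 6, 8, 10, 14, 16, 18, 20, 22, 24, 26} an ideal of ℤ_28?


Check ideal conditions for I = {0, 2, 4, 5, 6, 8, 10, 14, 16, 18, 20, 22, 24, 26} in ℤ_28:
(1) I is an additive subgroup? No
(2) For r ∈ ℤ_28 and a ∈ I: r·a ∈ I? No  [counterexample: r=2, a=6, r·a mod 28 = 12 ∉ I]

No, I is not an ideal of ℤ_28


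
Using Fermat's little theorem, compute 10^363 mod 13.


Fermat's little theorem: if p is prime and gcd(a,p)=1, then a^(p-1) ≡ 1 (mod p)
p = 13 is prime, gcd(10,13) = 1
Reduce exponent: 363 mod 12 = 3
So 10^363 ≡ 10^3 (mod 13)
10^3 mod 13 = 12

10^363 ≡ 12 (mod 13)


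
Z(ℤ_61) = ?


Z(G) = {g ∈ G | gx = xg for all x ∈ G}
ℤ_61 is abelian, so Z(G) = G

Z(ℤ_61) = ℤ_61


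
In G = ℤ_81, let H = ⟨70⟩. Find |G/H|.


|⟨70⟩| = n / gcd(70, 81) = 81 / 1 = 81
H is normal (ℤ_81 is abelian).
|G/H| = |G| / |H| = 81 / 81 = 1

|G/H| = 1


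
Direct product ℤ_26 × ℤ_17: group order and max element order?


|ℤ_26 × ℤ_17| = 26 × 17 = 442
Max element order = lcm(26,17) = 442
Cyclic? Yes (gcd=1)

|ℤ_26×ℤ_17| = 442, max element order = 442


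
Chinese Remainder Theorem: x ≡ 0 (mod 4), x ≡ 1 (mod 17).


m₁ = 4, m₂ = 17, gcd = 1, so CRT applies. M = m₁·m₂ = 68
Let M₁ = M/m₁ = 17, M₂ = M/m₂ = 4
Find y₁ ≡ M₁⁻¹ (mod m₁): 17⁻¹ ≡ 1 (mod 4)
Find y₂ ≡ M₂⁻¹ (mod m₂): 4⁻¹ ≡ 13 (mod 17)
x = a₁·M₁·y₁ + a₂·M₂·y₂ = 0·17·1 + 1·4·13 = 52
Reduce mod 68: x ≡ 52
Check: 52 mod 4 = 0 ✓, 52 mod 17 = 1 ✓

x ≡ 52 (mod 68)


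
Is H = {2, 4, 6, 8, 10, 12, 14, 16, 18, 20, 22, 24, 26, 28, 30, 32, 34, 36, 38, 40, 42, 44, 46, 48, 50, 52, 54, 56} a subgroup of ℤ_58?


Subgroup test for H = {2, 4, 6, 8, 10, 12, 14, 16, 18, 20, 22, 24, 26, 28, 30, 32, 34, 36, 38, 40, 42, 44, 46, 48, 50, 52, 54, 56} in (ℤ_58, +):
(1) 0 ∈ H? No
(2) Closure: for all a,b ∈ H, (a+b) mod 58 ∈ H? No  [counterexample: 2 + 56 = 0 ∉ H]
(3) Inverses: for all a ∈ H, -a mod 58 ∈ H? Yes

No, H is not a subgroup of ℤ_58


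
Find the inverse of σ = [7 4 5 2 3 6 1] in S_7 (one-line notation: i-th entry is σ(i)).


To find σ⁻¹, swap domain and range:
σ(1) = 7 → σ⁻¹(7) = 1
σ(2) = 4 → σ⁻¹(4) = 2
σ(3) = 5 → σ⁻¹(5) = 3
σ(4) = 2 → σ⁻¹(2) = 4
σ(5) = 3 → σ⁻¹(3) = 5
σ(6) = 6 → σ⁻¹(6) = 6
σ(7) = 1 → σ⁻¹(1) = 7

σ⁻¹ = [7 4 5 2 3 6 1]


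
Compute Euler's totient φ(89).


Factor n: 89 = 89
φ(n) = n · ∏(1 - 1/p) over distinct primes p | n
φ(89) = 89 · (1 - 1/89) = 88

φ(89) = 88


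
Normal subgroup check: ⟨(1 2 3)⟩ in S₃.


H = ⟨(1 2 3)⟩ in S₃
⟨(1 2 3)⟩ has order 3 and index 2 in S₃; index-2 subgroups are normal

Yes, normal subgroup


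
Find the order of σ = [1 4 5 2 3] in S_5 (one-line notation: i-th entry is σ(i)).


Cycle decomposition: (2 4) (3 5)
Cycle lengths: 2, 2
Order = lcm(2, 2) = 2

ord(σ) = 2


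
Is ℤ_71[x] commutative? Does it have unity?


ℤ_71 is a field (n prime), so ℤ_71[x] is a commutative integral domain with unity
Commutative: Yes
Integral domain: Yes
Has unity: Yes

ℤ_71[x]: Commutative=Yes, Unity=Yes


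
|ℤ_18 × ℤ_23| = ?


|A × B| = |A| · |B|
|ℤ_18 × ℤ_23| = 18 × 23 = 414

|ℤ_18 × ℤ_23| = 414


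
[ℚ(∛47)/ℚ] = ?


∛47 has minimal polynomial x³ - 47 (irreducible over ℚ since 47 is not a perfect cube)

[ℚ(∛47)/ℚ] = 3


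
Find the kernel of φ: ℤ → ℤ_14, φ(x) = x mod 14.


Kernel = preimage of identity
ker(φ) = {x ∈ ℤ : x ≡ 0 (mod 14)} = 14ℤ = {0, ±14, ±28, ...}

ker(φ) = 14ℤ


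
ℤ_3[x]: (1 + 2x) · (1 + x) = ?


Expand and collect like terms; reduce coefficients mod 3:
x^0: 1·1 = 1 ≡ 1 (mod 3)
x^1: 1·1 + 2·1 = 3 ≡ 0 (mod 3)
x^2: 2·1 = 2 ≡ 2 (mod 3)
Result: 1 + 2x^2

f · g = 1 + 2x^2


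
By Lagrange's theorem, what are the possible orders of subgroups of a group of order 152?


Lagrange's theorem: |H| divides |G|
|G| = 152
Divisors of 152: 1, 2, 4, 8, 19, 38, 76, 152

Possible subgroup orders: {1, 2, 4, 8, 19, 38, 76, 152}


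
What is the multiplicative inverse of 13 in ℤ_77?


Use the extended Euclidean algorithm to write 1 = 13·s + 77·t; then s mod 77 is the inverse.
Euclidean algorithm:
  13 = 0·77 + 13
  77 = 5·13 + 12
  13 = 1·12 + 1
  12 = 12·1 + 0
gcd(13,77) = 1
Back-substitution gives: 13·(6) + 77·(-1) = 1
So 13⁻¹ ≡ 6 ≡ 6 (mod 77)
Check: 13 × 6 = 78 ≡ 1 (mod 77) ✓

13⁻¹ ≡ 6 (mod 77)


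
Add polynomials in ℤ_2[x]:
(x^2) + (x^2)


Add coefficients mod 2:
x^0: 0 + 0 = 0 (mod 2)
x^1: 0 + 0 = 0 (mod 2)
x^2: 1 + 1 = 0 (mod 2)
Result: 0

f + g = 0


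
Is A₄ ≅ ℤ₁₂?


Comparing A₄ and ℤ₁₂:
A₄ is non-abelian, ℤ₁₂ is abelian

No, A₄ ≇ ℤ₁₂


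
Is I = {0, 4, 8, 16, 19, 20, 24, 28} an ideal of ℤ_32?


Check ideal conditions for I = {0, 4, 8, 16, 19, 20, 24, 28} in ℤ_32:
(1) I is an additive subgroup? No
(2) For r ∈ ℤ_32 and a ∈ I: r·a ∈ I? No  [counterexample: r=2, a=19, r·a mod 32 = 6 ∉ I]

No, I is not an ideal of ℤ_32


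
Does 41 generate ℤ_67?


g generates ℤ_n iff gcd(g, n) = 1
gcd(41, 67) = 1
Since gcd = 1, 41 is a generator.

Yes, 41 generates ℤ_67


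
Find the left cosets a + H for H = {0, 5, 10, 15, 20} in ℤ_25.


H = {0, 5, 10, 15, 20}, |H| = 5
Number of cosets = |G|/|H| = 25/5 = 5
0 + H = {0, 5, 10, 15, 20}
1 + H = {1, 6, 11, 16, 21}
2 + H = {2, 7, 12, 17, 22}
3 + H = {3, 8, 13, 18, 23}
4 + H = {4, 9, 14, 19, 24}

Cosets: 0+H={0,5,10,15,20}; 1+H={1,6,11,16,21}; 2+H={2,7,12,17,22}; 3+H={3,8,13,18,23}; 4+H={4,9,14,19,24}


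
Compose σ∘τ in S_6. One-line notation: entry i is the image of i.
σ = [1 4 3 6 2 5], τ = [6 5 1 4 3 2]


σ∘τ: apply τ first, then σ
1 →τ 6 →σ 5
2 →τ 5 →σ 2
3 →τ 1 →σ 1
4 →τ 4 →σ 6
5 →τ 3 →σ 3
6 →τ 2 →σ 4

σ∘τ = [5 2 1 6 3 4]


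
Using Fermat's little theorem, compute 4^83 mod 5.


Fermat's little theorem: if p is prime and gcd(a,p)=1, then a^(p-1) ≡ 1 (mod p)
p = 5 is prime, gcd(4,5) = 1
Reduce exponent: 83 mod 4 = 3
So 4^83 ≡ 4^3 (mod 5)
4^3 mod 5 = 4

4^83 ≡ 4 (mod 5)


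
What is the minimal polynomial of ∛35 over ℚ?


∛35 satisfies x³ - 35 = 0, irreducible over ℚ (no rational root; 35 is not a perfect cube)

Minimal polynomial: x³ - 35


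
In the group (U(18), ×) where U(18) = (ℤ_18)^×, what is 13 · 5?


Operation: multiplication mod 18
13 · 5 = (a × b) mod 18 with a = 13, b = 5

13 · 5 = 11


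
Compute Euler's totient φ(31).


Factor n: 31 = 31
φ(n) = n · ∏(1 - 1/p) over distinct primes p | n
φ(31) = 31 · (1 - 1/31) = 30

φ(31) = 30


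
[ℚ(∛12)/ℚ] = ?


∛12 has minimal polynomial x³ - 12 (irreducible over ℚ since 12 is not a perfect cube)

[ℚ(∛12)/ℚ] = 3


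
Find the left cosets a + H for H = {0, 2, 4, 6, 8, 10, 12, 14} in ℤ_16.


H = {0, 2, 4, 6, 8, 10, 12, 14}, |H| = 8
Number of cosets = |G|/|H| = 16/8 = 2
0 + H = {0, 2, 4, 6, 8, 10, 12, 14}
1 + H = {1, 3, 5, 7, 9, 11, 13, 15}

Cosets: 0+H={0,2,4,6,8,10,12,14}; 1+H={1,3,5,7,9,11,13,15}


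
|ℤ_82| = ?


ℤ_n has n elements.

|ℤ_82| = 82


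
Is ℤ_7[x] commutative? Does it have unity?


ℤ_7 is a field (n prime), so ℤ_7[x] is a commutative integral domain with unity
Commutative: Yes
Integral domain: Yes
Has unity: Yes

ℤ_7[x]: Commutative=Yes, Unity=Yes


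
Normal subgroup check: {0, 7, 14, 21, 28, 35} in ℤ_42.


H = {0, 7, 14, 21, 28, 35} in ℤ_42
ℤ_42 is abelian; every subgroup of an abelian group is normal

Yes, normal subgroup


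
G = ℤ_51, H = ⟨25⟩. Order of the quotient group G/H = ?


|⟨25⟩| = n / gcd(25, 51) = 51 / 1 = 51
H is normal (ℤ_51 is abelian).
|G/H| = |G| / |H| = 51 / 51 = 1

|G/H| = 1


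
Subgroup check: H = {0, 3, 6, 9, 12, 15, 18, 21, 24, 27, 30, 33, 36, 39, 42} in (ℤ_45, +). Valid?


Subgroup test for H = {0, 3, 6, 9, 12, 15, 18, 21, 24, 27, 30, 33, 36, 39, 42} in (ℤ_45, +):
(1) 0 ∈ H? Yes
(2) Closure: for all a,b ∈ H, (a+b) mod 45 ∈ H? Yes
(3) Inverses: for all a ∈ H, -a mod 45 ∈ H? Yes

Yes, H is a subgroup of ℤ_45


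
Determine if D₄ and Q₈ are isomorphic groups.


Comparing D₄ and Q₈:
D₄ has 5 elements of order 2; Q₈ has only 1

No, D₄ ≇ Q₈


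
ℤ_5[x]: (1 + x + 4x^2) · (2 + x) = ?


Expand and collect like terms; reduce coefficients mod 5:
x^0: 1·2 = 2 ≡ 2 (mod 5)
x^1: 1·1 + 1·2 = 3 ≡ 3 (mod 5)
x^2: 1·1 + 4·2 = 9 ≡ 4 (mod 5)
x^3: 4·1 = 4 ≡ 4 (mod 5)
Result: 2 + 3x + 4x^2 + 4x^3

f · g = 2 + 3x + 4x^2 + 4x^3


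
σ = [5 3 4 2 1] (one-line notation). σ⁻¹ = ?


To find σ⁻¹, swap domain and range:
σ(1) = 5 → σ⁻¹(5) = 1
σ(2) = 3 → σ⁻¹(3) = 2
σ(3) = 4 → σ⁻¹(4) = 3
σ(4) = 2 → σ⁻¹(2) = 4
σ(5) = 1 → σ⁻¹(1) = 5

σ⁻¹ = [5 4 2 3 1]


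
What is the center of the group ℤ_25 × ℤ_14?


Z(G) = {g ∈ G | gx = xg for all x ∈ G}
Direct product of abelian groups is abelian, so Z(G) = G

Z(ℤ_25 × ℤ_14) = ℤ_25 × ℤ_14


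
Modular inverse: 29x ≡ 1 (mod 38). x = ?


Use the extended Euclidean algorithm to write 1 = 29·s + 38·t; then s mod 38 is the inverse.
Euclidean algorithm:
  29 = 0·38 + 29
  38 = 1·29 + 9
  29 = 3·9 + 2
  9 = 4·2 + 1
  2 = 2·1 + 0
gcd(29,38) = 1
Back-substitution gives: 29·(-17) + 38·(13) = 1
So 29⁻¹ ≡ -17 ≡ 21 (mod 38)
Check: 29 × 21 = 609 ≡ 1 (mod 38) ✓

29⁻¹ ≡ 21 (mod 38)


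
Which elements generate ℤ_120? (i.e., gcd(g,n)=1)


g generates ℤ_n iff gcd(g,n) = 1
Prime factors of 120: 2, 3, 5
Generators are g ∈ {1,...,119} not divisible by any of these primes.
Generators: {1, 7, 11, 13, 17, 19, 23, 29, 31, 37, 41, 43, 47, 49, 53, 59, 61, 67, 71, 73, 77, 79, 83, 89, 91, 97, 101, 103, 107, 109, 113, 119}
Number of generators = φ(120) = 32

Generators of ℤ_120 = {1, 7, 11, 13, 17, 19, 23, 29, 31, 37, 41, 43, 47, 49, 53, 59, 61, 67, 71, 73, 77, 79, 83, 89, 91, 97, 101, 103, 107, 109, 113, 119}


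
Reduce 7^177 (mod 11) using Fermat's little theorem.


Fermat's little theorem: if p is prime and gcd(a,p)=1, then a^(p-1) ≡ 1 (mod p)
p = 11 is prime, gcd(7,11) = 1
Reduce exponent: 177 mod 10 = 7
So 7^177 ≡ 7^7 (mod 11)
7^7 mod 11 = 6

7^177 ≡ 6 (mod 11)


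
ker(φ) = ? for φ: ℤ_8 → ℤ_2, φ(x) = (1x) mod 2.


Kernel = preimage of identity
ker(φ) = {x ∈ ℤ_8 : 1x ≡ 0 (mod 2)}. Since 2 | 8, φ is well-defined. The kernel is the cyclic subgroup ⟨2⟩ of ℤ_8 (order 4), i.e. {0, 2, 4, 6}

ker(φ) = {0, 2, 4, 6}


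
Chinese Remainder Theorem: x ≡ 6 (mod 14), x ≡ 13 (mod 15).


m₁ = 14, m₂ = 15, gcd = 1, so CRT applies. M = m₁·m₂ = 210
Let M₁ = M/m₁ = 15, M₂ = M/m₂ = 14
Find y₁ ≡ M₁⁻¹ (mod m₁): 15⁻¹ ≡ 1 (mod 14)
Find y₂ ≡ M₂⁻¹ (mod m₂): 14⁻¹ ≡ 14 (mod 15)
x = a₁·M₁·y₁ + a₂·M₂·y₂ = 6·15·1 + 13·14·14 = 2638
Reduce mod 210: x ≡ 118
Check: 118 mod 14 = 6 ✓, 118 mod 15 = 13 ✓

x ≡ 118 (mod 210)


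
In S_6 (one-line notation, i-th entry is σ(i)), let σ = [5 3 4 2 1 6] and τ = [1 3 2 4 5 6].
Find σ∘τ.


σ∘τ: apply τ first, then σ
1 →τ 1 →σ 5
2 →τ 3 →σ 4
3 →τ 2 →σ 3
4 →τ 4 →σ 2
5 →τ 5 →σ 1
6 →τ 6 →σ 6

σ∘τ = [5 4 3 2 1 6]


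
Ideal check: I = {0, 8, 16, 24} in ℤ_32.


Check ideal conditions for I = {0, 8, 16, 24} in ℤ_32:
(1) I is an additive subgroup? Yes
(2) For r ∈ ℤ_32 and a ∈ I: r·a ∈ I? Yes

Yes, I is an ideal of ℤ_32


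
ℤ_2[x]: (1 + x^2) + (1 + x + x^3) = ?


Add coefficients mod 2:
x^0: 1 + 1 = 0 (mod 2)
x^1: 0 + 1 = 1 (mod 2)
x^2: 1 + 0 = 1 (mod 2)
x^3: 0 + 1 = 1 (mod 2)
Result: x + x^2 + x^3

f + g = x + x^2 + x^3


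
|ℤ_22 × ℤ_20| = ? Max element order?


|ℤ_22 × ℤ_20| = 22 × 20 = 440
Max element order = lcm(22,20) = 220
Cyclic? No (gcd=2)

|ℤ_22×ℤ_20| = 440, max element order = 220


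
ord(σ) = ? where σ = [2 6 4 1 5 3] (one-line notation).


Cycle decomposition: (1 2 6 3 4)
Cycle lengths: 5
Order = lcm(5) = 5

ord(σ) = 5


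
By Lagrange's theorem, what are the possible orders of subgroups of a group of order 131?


Lagrange's theorem: |H| divides |G|
|G| = 131
Divisors of 131: 1, 131

Possible subgroup orders: {1, 131}


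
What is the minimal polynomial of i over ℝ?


i satisfies x² + 1 = 0, irreducible over ℝ

Minimal polynomial: x² + 1


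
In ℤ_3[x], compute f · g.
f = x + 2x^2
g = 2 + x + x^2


Expand and collect like terms; reduce coefficients mod 3:
x^0: 0·2 = 0 ≡ 0 (mod 3)
x^1: 0·1 + 1·2 = 2 ≡ 2 (mod 3)
x^2: 0·1 + 1·1 + 2·2 = 5 ≡ 2 (mod 3)
x^3: 1·1 + 2·1 = 3 ≡ 0 (mod 3)
x^4: 2·1 = 2 ≡ 2 (mod 3)
Result: 2x + 2x^2 + 2x^4

f · g = 2x + 2x^2 + 2x^4


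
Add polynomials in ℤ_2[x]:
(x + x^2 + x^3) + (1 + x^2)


Add coefficients mod 2:
x^0: 0 + 1 = 1 (mod 2)
x^1: 1 + 0 = 1 (mod 2)
x^2: 1 + 1 = 0 (mod 2)
x^3: 1 + 0 = 1 (mod 2)
Result: 1 + x + x^3

f + g = 1 + x + x^3


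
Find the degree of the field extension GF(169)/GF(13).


GF(169) = GF(13^2), so the extension degree is 2

[GF(169)/GF(13)] = 2


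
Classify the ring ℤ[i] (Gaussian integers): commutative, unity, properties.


ℤ[i] is a commutative integral domain with unity 1 (in fact a Euclidean domain)
Commutative: Yes
Integral domain: Yes
Has unity: Yes

ℤ[i] (Gaussian integers): Commutative=Yes, Unity=Yes
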